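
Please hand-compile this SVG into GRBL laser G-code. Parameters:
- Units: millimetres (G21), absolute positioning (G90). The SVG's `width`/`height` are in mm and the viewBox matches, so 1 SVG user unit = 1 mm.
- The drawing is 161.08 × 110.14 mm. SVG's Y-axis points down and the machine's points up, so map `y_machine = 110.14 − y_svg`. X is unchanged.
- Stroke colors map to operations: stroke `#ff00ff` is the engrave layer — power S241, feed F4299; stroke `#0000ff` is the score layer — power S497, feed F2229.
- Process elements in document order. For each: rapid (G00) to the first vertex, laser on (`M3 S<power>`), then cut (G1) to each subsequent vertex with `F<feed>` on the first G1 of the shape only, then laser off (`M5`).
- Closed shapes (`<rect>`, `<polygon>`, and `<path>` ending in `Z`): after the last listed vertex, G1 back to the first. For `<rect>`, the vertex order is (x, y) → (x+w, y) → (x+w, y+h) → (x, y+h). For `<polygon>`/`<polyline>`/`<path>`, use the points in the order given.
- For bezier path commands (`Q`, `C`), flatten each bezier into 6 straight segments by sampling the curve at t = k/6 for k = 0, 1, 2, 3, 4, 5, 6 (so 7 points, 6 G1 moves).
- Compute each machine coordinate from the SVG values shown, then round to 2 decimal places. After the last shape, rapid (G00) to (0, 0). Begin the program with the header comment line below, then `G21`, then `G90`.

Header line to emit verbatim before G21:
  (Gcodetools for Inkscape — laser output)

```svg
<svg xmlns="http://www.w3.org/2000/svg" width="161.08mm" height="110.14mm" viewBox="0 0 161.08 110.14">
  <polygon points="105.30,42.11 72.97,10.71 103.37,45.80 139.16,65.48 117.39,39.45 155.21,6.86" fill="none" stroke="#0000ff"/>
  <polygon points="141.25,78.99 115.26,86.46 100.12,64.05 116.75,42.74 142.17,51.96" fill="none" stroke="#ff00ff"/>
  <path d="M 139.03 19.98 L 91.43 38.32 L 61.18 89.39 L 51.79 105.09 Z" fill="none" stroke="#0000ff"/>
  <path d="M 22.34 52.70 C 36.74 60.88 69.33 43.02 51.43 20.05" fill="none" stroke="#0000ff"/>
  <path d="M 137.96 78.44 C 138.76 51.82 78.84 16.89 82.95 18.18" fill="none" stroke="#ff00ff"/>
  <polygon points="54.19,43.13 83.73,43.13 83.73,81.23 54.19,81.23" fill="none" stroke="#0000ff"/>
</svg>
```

viewBox `0 0 161.08 110.14` with mm width/height → 1 unit = 1 mm. Flip: y_m = 110.14 − y_svg.

**Shape 1** — `<polygon>` closed polygon, stroke `#0000ff` → score (S497, F2229). Machine vertices: (105.30,68.03) → (72.97,99.43) → (103.37,64.34) → (139.16,44.66) → (117.39,70.69) → (155.21,103.28) → (105.30,68.03). Closed: final G1 returns to the first vertex.

**Shape 2** — `<polygon>` regular polygon, stroke `#ff00ff` → engrave (S241, F4299). Machine vertices: (141.25,31.15) → (115.26,23.68) → (100.12,46.09) → (116.75,67.40) → (142.17,58.18) → (141.25,31.15). Closed: final G1 returns to the first vertex.

**Shape 3** — `<path>` closed polygon, stroke `#0000ff` → score (S497, F2229). Machine vertices: (139.03,90.16) → (91.43,71.82) → (61.18,20.75) → (51.79,5.05) → (139.03,90.16). Closed: final G1 returns to the first vertex.

**Shape 4** — `<path>` cubic bezier, stroke `#0000ff` → score (S497, F2229). Control points (SVG): P0=(22.34,52.70), P1=(36.74,60.88), P2=(69.33,43.02), P3=(51.43,20.05); sampled at t=k/6. Machine vertices: (22.34,57.44) → (30.74,55.42) → (40.26,57.16) → (49.00,62.08) → (55.04,69.60) → (56.49,79.13) → (51.43,90.09). Open path.

**Shape 5** — `<path>` cubic bezier, stroke `#ff00ff` → engrave (S241, F4299). Control points (SVG): P0=(137.96,78.44), P1=(138.76,51.82), P2=(78.84,16.89), P3=(82.95,18.18); sampled at t=k/6. Machine vertices: (137.96,31.70) → (133.88,45.50) → (123.14,59.44) → (109.21,72.30) → (95.56,82.83) → (85.65,89.79) → (82.95,91.96). Open path.

**Shape 6** — `<polygon>` rectangle, stroke `#0000ff` → score (S497, F2229). Machine vertices: (54.19,67.01) → (83.73,67.01) → (83.73,28.91) → (54.19,28.91) → (54.19,67.01). Closed: final G1 returns to the first vertex.

(Gcodetools for Inkscape — laser output)
G21
G90
G00 X105.30 Y68.03
M3 S497
G1 X72.97 Y99.43 F2229
G1 X103.37 Y64.34
G1 X139.16 Y44.66
G1 X117.39 Y70.69
G1 X155.21 Y103.28
G1 X105.30 Y68.03
M5
G00 X141.25 Y31.15
M3 S241
G1 X115.26 Y23.68 F4299
G1 X100.12 Y46.09
G1 X116.75 Y67.40
G1 X142.17 Y58.18
G1 X141.25 Y31.15
M5
G00 X139.03 Y90.16
M3 S497
G1 X91.43 Y71.82 F2229
G1 X61.18 Y20.75
G1 X51.79 Y5.05
G1 X139.03 Y90.16
M5
G00 X22.34 Y57.44
M3 S497
G1 X30.74 Y55.42 F2229
G1 X40.26 Y57.16
G1 X49.00 Y62.08
G1 X55.04 Y69.60
G1 X56.49 Y79.13
G1 X51.43 Y90.09
M5
G00 X137.96 Y31.70
M3 S241
G1 X133.88 Y45.50 F4299
G1 X123.14 Y59.44
G1 X109.21 Y72.30
G1 X95.56 Y82.83
G1 X85.65 Y89.79
G1 X82.95 Y91.96
M5
G00 X54.19 Y67.01
M3 S497
G1 X83.73 Y67.01 F2229
G1 X83.73 Y28.91
G1 X54.19 Y28.91
G1 X54.19 Y67.01
M5
G00 X0.00 Y0.00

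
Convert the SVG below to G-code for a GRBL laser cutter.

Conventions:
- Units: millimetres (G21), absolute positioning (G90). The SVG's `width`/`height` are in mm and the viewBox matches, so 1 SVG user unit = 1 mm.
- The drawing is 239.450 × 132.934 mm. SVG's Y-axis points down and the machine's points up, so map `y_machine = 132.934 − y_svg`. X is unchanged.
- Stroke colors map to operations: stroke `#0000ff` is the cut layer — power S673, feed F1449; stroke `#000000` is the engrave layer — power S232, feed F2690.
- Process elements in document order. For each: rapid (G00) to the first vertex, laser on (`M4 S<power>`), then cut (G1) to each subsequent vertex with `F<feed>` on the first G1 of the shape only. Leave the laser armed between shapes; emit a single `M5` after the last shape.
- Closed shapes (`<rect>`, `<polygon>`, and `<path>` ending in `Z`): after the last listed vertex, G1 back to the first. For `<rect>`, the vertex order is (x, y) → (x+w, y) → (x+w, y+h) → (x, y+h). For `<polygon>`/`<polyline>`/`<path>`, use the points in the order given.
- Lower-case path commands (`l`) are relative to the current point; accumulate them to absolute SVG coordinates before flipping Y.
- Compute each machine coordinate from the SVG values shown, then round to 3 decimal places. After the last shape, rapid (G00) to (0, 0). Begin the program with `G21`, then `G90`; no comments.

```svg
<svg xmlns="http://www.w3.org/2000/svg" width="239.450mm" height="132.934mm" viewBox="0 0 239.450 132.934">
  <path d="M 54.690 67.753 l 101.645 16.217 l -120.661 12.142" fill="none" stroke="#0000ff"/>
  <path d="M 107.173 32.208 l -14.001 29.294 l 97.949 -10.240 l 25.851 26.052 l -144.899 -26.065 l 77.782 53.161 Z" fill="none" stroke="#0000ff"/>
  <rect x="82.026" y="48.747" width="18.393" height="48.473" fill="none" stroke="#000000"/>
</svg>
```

viewBox `0 0 239.450 132.934` with mm width/height → 1 unit = 1 mm. Flip: y_m = 132.934 − y_svg.

**Shape 1** — `<path>` open polyline, stroke `#0000ff` → cut (S673, F1449). Machine vertices: (54.690,65.181) → (156.335,48.964) → (35.674,36.822). Open path.

**Shape 2** — `<path>` closed polygon, stroke `#0000ff` → cut (S673, F1449). Machine vertices: (107.173,100.726) → (93.172,71.432) → (191.121,81.672) → (216.972,55.620) → (72.073,81.685) → (149.855,28.524) → (107.173,100.726). Closed: final G1 returns to the first vertex.

**Shape 3** — `<rect>` rectangle, stroke `#000000` → engrave (S232, F2690). Machine vertices: (82.026,84.187) → (100.419,84.187) → (100.419,35.714) → (82.026,35.714) → (82.026,84.187). Closed: final G1 returns to the first vertex.

G21
G90
G00 X54.690 Y65.181
M4 S673
G1 X156.335 Y48.964 F1449
G1 X35.674 Y36.822
G00 X107.173 Y100.726
M4 S673
G1 X93.172 Y71.432 F1449
G1 X191.121 Y81.672
G1 X216.972 Y55.620
G1 X72.073 Y81.685
G1 X149.855 Y28.524
G1 X107.173 Y100.726
G00 X82.026 Y84.187
M4 S232
G1 X100.419 Y84.187 F2690
G1 X100.419 Y35.714
G1 X82.026 Y35.714
G1 X82.026 Y84.187
M5
G00 X0.000 Y0.000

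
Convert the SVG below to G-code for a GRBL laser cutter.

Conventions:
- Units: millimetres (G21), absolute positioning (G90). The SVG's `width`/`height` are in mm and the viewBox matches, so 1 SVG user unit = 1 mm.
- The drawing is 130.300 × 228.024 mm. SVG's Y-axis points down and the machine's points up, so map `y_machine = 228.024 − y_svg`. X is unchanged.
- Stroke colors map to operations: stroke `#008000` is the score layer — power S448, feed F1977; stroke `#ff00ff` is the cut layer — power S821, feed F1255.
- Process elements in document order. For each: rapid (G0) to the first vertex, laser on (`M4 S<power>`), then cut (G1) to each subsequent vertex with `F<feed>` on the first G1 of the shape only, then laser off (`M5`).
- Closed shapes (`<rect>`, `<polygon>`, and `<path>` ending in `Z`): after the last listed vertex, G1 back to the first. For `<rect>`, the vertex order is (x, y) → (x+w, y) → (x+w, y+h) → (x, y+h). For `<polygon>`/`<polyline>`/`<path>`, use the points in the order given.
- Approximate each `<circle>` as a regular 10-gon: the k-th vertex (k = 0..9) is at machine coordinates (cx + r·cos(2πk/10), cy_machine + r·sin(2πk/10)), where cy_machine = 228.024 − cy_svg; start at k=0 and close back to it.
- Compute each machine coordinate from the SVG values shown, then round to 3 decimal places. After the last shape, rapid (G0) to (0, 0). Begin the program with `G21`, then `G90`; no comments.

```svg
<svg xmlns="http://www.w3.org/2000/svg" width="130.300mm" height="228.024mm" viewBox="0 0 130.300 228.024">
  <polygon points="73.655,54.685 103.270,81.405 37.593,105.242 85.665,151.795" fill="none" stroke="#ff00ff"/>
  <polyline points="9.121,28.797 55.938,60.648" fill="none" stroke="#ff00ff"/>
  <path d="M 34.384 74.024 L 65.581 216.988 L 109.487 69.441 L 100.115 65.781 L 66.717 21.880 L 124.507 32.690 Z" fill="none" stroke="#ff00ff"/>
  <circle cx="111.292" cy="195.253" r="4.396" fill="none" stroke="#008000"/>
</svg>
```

1 u = 1 mm; y_m = 228.024 − y.

[1] `<polygon>` closed polygon, #ff00ff→cut S821 F1255: (73.655,173.339) → (103.270,146.619) → (37.593,122.782) → (85.665,76.229) → (73.655,173.339) (closed)

[2] `<polyline>` line segment, #ff00ff→cut S821 F1255: (9.121,199.227) → (55.938,167.376)

[3] `<path>` closed polygon, #ff00ff→cut S821 F1255: (34.384,154.000) → (65.581,11.036) → (109.487,158.583) → (100.115,162.243) → (66.717,206.144) → (124.507,195.334) → (34.384,154.000) (closed)

[4] `<circle>` circle, #008000→score S448 F1977: (115.688,32.771) → (114.848,35.355) → (112.650,36.952) → (109.934,36.952) → (107.736,35.355) → (106.896,32.771) → (107.736,30.187) → (109.934,28.590) → (112.650,28.590) → (114.848,30.187) → (115.688,32.771) (closed)

G21
G90
G0 X73.655 Y173.339
M4 S821
G1 X103.270 Y146.619 F1255
G1 X37.593 Y122.782
G1 X85.665 Y76.229
G1 X73.655 Y173.339
M5
G0 X9.121 Y199.227
M4 S821
G1 X55.938 Y167.376 F1255
M5
G0 X34.384 Y154.000
M4 S821
G1 X65.581 Y11.036 F1255
G1 X109.487 Y158.583
G1 X100.115 Y162.243
G1 X66.717 Y206.144
G1 X124.507 Y195.334
G1 X34.384 Y154.000
M5
G0 X115.688 Y32.771
M4 S448
G1 X114.848 Y35.355 F1977
G1 X112.650 Y36.952
G1 X109.934 Y36.952
G1 X107.736 Y35.355
G1 X106.896 Y32.771
G1 X107.736 Y30.187
G1 X109.934 Y28.590
G1 X112.650 Y28.590
G1 X114.848 Y30.187
G1 X115.688 Y32.771
M5
G0 X0.000 Y0.000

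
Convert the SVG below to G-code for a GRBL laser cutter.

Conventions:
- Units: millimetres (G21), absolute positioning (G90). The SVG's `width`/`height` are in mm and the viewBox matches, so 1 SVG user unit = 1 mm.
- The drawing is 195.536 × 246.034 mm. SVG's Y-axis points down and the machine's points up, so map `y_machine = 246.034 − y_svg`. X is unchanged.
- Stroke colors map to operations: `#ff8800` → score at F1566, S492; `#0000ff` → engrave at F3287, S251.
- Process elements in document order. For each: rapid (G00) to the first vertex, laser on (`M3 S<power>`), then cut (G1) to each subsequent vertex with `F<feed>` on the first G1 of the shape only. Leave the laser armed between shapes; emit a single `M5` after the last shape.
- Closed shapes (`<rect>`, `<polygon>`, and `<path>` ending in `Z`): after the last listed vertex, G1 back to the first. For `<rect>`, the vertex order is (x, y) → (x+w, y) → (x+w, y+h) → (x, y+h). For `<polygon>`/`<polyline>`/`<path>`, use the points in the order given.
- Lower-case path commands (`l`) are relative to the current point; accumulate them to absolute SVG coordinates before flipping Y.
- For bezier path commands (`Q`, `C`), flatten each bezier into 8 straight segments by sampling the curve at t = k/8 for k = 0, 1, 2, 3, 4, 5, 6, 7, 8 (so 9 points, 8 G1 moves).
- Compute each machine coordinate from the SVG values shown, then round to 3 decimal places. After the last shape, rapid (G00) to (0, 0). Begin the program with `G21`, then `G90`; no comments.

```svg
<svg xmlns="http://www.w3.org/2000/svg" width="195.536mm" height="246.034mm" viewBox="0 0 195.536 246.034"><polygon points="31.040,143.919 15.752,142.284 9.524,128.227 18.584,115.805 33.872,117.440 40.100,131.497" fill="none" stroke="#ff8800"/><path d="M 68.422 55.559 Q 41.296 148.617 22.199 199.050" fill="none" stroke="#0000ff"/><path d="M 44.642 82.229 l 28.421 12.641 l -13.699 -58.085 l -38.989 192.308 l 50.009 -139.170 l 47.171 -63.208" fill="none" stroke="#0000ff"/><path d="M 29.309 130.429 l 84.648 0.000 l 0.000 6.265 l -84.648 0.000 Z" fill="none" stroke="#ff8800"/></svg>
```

G21
G90
G00 X31.040 Y102.115
M3 S492
G1 X15.752 Y103.750 F1566
G1 X9.524 Y117.807
G1 X18.584 Y130.229
G1 X33.872 Y128.594
G1 X40.100 Y114.537
G1 X31.040 Y102.115
G00 X68.422 Y190.475
M3 S251
G1 X61.766 Y167.877 F3287
G1 X55.361 Y146.610
G1 X49.207 Y126.676
G1 X43.303 Y108.073
G1 X37.651 Y90.803
G1 X32.249 Y74.865
G1 X27.099 Y60.258
G1 X22.199 Y46.984
G00 X44.642 Y163.805
M3 S251
G1 X73.063 Y151.164 F3287
G1 X59.364 Y209.249
G1 X20.375 Y16.941
G1 X70.384 Y156.111
G1 X117.555 Y219.319
G00 X29.309 Y115.605
M3 S492
G1 X113.957 Y115.605 F1566
G1 X113.957 Y109.340
G1 X29.309 Y109.340
G1 X29.309 Y115.605
M5
G00 X0.000 Y0.000

Since the viewBox matches the mm dimensions, user units are millimetres directly. The only transform is the Y-flip y_m = 246.034 − y_svg.

Shape 1 is a regular polygon drawn with `<polygon>`. Its stroke #ff8800 means score at S492, F1566. After flipping Y the toolpath is (31.040,102.115) → (15.752,103.750) → (9.524,117.807) → (18.584,130.229) → (33.872,128.594) → (40.100,114.537) → (31.040,102.115), returning to the start.

Shape 2 is a quadratic bezier drawn with `<path>`. Its stroke #0000ff means engrave at S251, F3287. After flipping Y the toolpath is (68.422,190.475) → (61.766,167.877) → (55.361,146.610) → (49.207,126.676) → (43.303,108.073) → (37.651,90.803) → (32.249,74.865) → (27.099,60.258) → (22.199,46.984).

Shape 3 is a open polyline drawn with `<path>`. Its stroke #0000ff means engrave at S251, F3287. After flipping Y the toolpath is (44.642,163.805) → (73.063,151.164) → (59.364,209.249) → (20.375,16.941) → (70.384,156.111) → (117.555,219.319).

Shape 4 is a rectangle drawn with `<path>`. Its stroke #ff8800 means score at S492, F1566. After flipping Y the toolpath is (29.309,115.605) → (113.957,115.605) → (113.957,109.340) → (29.309,109.340) → (29.309,115.605), returning to the start.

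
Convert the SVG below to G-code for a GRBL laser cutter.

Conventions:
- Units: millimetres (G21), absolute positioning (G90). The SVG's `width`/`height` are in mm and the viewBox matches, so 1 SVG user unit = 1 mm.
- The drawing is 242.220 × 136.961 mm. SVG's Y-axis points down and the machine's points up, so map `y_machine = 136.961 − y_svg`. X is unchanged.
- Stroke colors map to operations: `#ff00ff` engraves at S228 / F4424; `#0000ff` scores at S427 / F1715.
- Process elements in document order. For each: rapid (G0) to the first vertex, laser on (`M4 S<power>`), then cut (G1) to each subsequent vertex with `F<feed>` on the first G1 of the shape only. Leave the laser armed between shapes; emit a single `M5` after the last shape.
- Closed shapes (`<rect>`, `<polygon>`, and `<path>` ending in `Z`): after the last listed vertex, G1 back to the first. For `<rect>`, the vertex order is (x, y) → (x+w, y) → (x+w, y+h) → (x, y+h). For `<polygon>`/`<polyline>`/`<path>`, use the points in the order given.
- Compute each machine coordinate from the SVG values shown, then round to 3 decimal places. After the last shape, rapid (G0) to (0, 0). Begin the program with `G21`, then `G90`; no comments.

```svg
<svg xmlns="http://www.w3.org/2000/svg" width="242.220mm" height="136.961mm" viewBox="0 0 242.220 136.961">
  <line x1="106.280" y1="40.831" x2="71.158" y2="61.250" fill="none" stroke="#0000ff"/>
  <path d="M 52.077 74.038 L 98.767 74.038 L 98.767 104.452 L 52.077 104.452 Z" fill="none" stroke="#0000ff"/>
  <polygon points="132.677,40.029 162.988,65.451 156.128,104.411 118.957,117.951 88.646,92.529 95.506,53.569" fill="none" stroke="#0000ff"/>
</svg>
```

Since the viewBox matches the mm dimensions, user units are millimetres directly. The only transform is the Y-flip y_m = 136.961 − y_svg.

Shape 1 is a line segment drawn with `<line>`. Its stroke #0000ff means score at S427, F1715. After flipping Y the toolpath is (106.280,96.130) → (71.158,75.711).

Shape 2 is a rectangle drawn with `<path>`. Its stroke #0000ff means score at S427, F1715. After flipping Y the toolpath is (52.077,62.923) → (98.767,62.923) → (98.767,32.509) → (52.077,32.509) → (52.077,62.923), returning to the start.

Shape 3 is a regular polygon drawn with `<polygon>`. Its stroke #0000ff means score at S427, F1715. After flipping Y the toolpath is (132.677,96.932) → (162.988,71.510) → (156.128,32.550) → (118.957,19.010) → (88.646,44.432) → (95.506,83.392) → (132.677,96.932), returning to the start.

G21
G90
G0 X106.280 Y96.130
M4 S427
G1 X71.158 Y75.711 F1715
G0 X52.077 Y62.923
M4 S427
G1 X98.767 Y62.923 F1715
G1 X98.767 Y32.509
G1 X52.077 Y32.509
G1 X52.077 Y62.923
G0 X132.677 Y96.932
M4 S427
G1 X162.988 Y71.510 F1715
G1 X156.128 Y32.550
G1 X118.957 Y19.010
G1 X88.646 Y44.432
G1 X95.506 Y83.392
G1 X132.677 Y96.932
M5
G0 X0.000 Y0.000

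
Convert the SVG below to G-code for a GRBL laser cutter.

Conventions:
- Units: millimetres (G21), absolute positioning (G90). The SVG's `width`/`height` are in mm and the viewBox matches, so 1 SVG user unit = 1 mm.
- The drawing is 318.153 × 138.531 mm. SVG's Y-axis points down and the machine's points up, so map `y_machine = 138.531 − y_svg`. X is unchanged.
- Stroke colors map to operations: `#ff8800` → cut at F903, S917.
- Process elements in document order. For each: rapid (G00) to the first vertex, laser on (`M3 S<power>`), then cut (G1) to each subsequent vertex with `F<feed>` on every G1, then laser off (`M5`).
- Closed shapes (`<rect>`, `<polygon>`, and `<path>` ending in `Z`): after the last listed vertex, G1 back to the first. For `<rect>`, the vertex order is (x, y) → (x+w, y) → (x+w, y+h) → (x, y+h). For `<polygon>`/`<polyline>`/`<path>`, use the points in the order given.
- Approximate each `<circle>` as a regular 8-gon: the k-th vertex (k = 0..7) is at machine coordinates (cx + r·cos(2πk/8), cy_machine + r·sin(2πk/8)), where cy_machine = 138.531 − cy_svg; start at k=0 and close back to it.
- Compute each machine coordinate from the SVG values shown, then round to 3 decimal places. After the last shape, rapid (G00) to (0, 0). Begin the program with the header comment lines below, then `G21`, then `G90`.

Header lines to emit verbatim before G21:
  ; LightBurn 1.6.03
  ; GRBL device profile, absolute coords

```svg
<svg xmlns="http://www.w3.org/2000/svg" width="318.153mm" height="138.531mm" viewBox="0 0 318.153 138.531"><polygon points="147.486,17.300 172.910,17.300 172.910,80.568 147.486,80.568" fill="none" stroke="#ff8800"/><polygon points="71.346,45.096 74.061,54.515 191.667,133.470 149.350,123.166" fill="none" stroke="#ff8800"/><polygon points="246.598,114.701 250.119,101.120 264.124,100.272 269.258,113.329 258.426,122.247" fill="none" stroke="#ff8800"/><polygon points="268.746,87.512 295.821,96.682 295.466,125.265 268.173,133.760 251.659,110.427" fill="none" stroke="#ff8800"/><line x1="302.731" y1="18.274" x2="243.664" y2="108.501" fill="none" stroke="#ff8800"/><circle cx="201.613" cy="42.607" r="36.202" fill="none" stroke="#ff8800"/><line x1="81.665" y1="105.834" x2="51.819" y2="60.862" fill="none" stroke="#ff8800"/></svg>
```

viewBox `0 0 318.153 138.531` with mm width/height → 1 unit = 1 mm. Flip: y_m = 138.531 − y_svg.

**Shape 1** — `<polygon>` rectangle, stroke `#ff8800` → cut (S917, F903). Machine vertices: (147.486,121.231) → (172.910,121.231) → (172.910,57.963) → (147.486,57.963) → (147.486,121.231). Closed: final G1 returns to the first vertex.

**Shape 2** — `<polygon>` closed polygon, stroke `#ff8800` → cut (S917, F903). Machine vertices: (71.346,93.435) → (74.061,84.016) → (191.667,5.061) → (149.350,15.365) → (71.346,93.435). Closed: final G1 returns to the first vertex.

**Shape 3** — `<polygon>` regular polygon, stroke `#ff8800` → cut (S917, F903). Machine vertices: (246.598,23.830) → (250.119,37.411) → (264.124,38.259) → (269.258,25.202) → (258.426,16.284) → (246.598,23.830). Closed: final G1 returns to the first vertex.

**Shape 4** — `<polygon>` regular polygon, stroke `#ff8800` → cut (S917, F903). Machine vertices: (268.746,51.019) → (295.821,41.849) → (295.466,13.266) → (268.173,4.771) → (251.659,28.104) → (268.746,51.019). Closed: final G1 returns to the first vertex.

**Shape 5** — `<line>` line segment, stroke `#ff8800` → cut (S917, F903). Machine vertices: (302.731,120.257) → (243.664,30.030). Open path.

**Shape 6** — `<circle>` circle, stroke `#ff8800` → cut (S917, F903). Machine vertices: (237.815,95.924) → (227.212,121.523) → (201.613,132.126) → (176.014,121.523) → (165.411,95.924) → (176.014,70.325) → (201.613,59.722) → (227.212,70.325) → (237.815,95.924). Closed: final G1 returns to the first vertex.

**Shape 7** — `<line>` line segment, stroke `#ff8800` → cut (S917, F903). Machine vertices: (81.665,32.697) → (51.819,77.669). Open path.

; LightBurn 1.6.03
; GRBL device profile, absolute coords
G21
G90
G00 X147.486 Y121.231
M3 S917
G1 X172.910 Y121.231 F903
G1 X172.910 Y57.963 F903
G1 X147.486 Y57.963 F903
G1 X147.486 Y121.231 F903
M5
G00 X71.346 Y93.435
M3 S917
G1 X74.061 Y84.016 F903
G1 X191.667 Y5.061 F903
G1 X149.350 Y15.365 F903
G1 X71.346 Y93.435 F903
M5
G00 X246.598 Y23.830
M3 S917
G1 X250.119 Y37.411 F903
G1 X264.124 Y38.259 F903
G1 X269.258 Y25.202 F903
G1 X258.426 Y16.284 F903
G1 X246.598 Y23.830 F903
M5
G00 X268.746 Y51.019
M3 S917
G1 X295.821 Y41.849 F903
G1 X295.466 Y13.266 F903
G1 X268.173 Y4.771 F903
G1 X251.659 Y28.104 F903
G1 X268.746 Y51.019 F903
M5
G00 X302.731 Y120.257
M3 S917
G1 X243.664 Y30.030 F903
M5
G00 X237.815 Y95.924
M3 S917
G1 X227.212 Y121.523 F903
G1 X201.613 Y132.126 F903
G1 X176.014 Y121.523 F903
G1 X165.411 Y95.924 F903
G1 X176.014 Y70.325 F903
G1 X201.613 Y59.722 F903
G1 X227.212 Y70.325 F903
G1 X237.815 Y95.924 F903
M5
G00 X81.665 Y32.697
M3 S917
G1 X51.819 Y77.669 F903
M5
G00 X0.000 Y0.000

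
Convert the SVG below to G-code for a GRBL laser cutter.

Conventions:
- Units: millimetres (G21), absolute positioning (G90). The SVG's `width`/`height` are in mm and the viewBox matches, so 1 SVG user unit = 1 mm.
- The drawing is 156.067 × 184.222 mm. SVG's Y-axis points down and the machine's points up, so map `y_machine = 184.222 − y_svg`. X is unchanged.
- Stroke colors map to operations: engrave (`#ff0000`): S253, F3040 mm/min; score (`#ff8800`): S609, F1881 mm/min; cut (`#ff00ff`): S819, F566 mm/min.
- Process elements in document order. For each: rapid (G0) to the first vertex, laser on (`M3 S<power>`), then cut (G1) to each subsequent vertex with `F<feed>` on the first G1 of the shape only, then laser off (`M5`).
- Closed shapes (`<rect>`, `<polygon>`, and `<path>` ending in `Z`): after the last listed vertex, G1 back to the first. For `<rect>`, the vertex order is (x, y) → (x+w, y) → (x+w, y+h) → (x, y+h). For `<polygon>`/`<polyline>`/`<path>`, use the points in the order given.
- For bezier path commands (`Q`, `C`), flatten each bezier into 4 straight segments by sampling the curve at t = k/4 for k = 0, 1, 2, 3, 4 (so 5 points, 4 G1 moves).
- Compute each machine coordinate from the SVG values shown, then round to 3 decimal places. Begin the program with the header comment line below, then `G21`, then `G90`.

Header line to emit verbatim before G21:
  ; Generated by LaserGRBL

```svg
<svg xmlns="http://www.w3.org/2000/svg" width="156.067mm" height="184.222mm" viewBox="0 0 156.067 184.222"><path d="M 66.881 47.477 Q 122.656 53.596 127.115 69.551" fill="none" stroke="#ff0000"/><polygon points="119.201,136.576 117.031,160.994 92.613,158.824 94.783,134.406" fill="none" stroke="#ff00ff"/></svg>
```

viewBox `0 0 156.067 184.222` with mm width/height → 1 unit = 1 mm. Flip: y_m = 184.222 − y_svg.

**Shape 1** — `<path>` quadratic bezier, stroke `#ff0000` → engrave (S253, F3040). Control points (SVG): P0=(66.881,47.477), P1=(122.656,53.596), P2=(127.115,69.551); sampled at t=k/4. Machine vertices: (66.881,136.745) → (91.561,133.071) → (109.827,128.167) → (121.678,122.034) → (127.115,114.671). Open path.

**Shape 2** — `<polygon>` regular polygon, stroke `#ff00ff` → cut (S819, F566). Machine vertices: (119.201,47.646) → (117.031,23.228) → (92.613,25.398) → (94.783,49.816) → (119.201,47.646). Closed: final G1 returns to the first vertex.

; Generated by LaserGRBL
G21
G90
G0 X66.881 Y136.745
M3 S253
G1 X91.561 Y133.071 F3040
G1 X109.827 Y128.167
G1 X121.678 Y122.034
G1 X127.115 Y114.671
M5
G0 X119.201 Y47.646
M3 S819
G1 X117.031 Y23.228 F566
G1 X92.613 Y25.398
G1 X94.783 Y49.816
G1 X119.201 Y47.646
M5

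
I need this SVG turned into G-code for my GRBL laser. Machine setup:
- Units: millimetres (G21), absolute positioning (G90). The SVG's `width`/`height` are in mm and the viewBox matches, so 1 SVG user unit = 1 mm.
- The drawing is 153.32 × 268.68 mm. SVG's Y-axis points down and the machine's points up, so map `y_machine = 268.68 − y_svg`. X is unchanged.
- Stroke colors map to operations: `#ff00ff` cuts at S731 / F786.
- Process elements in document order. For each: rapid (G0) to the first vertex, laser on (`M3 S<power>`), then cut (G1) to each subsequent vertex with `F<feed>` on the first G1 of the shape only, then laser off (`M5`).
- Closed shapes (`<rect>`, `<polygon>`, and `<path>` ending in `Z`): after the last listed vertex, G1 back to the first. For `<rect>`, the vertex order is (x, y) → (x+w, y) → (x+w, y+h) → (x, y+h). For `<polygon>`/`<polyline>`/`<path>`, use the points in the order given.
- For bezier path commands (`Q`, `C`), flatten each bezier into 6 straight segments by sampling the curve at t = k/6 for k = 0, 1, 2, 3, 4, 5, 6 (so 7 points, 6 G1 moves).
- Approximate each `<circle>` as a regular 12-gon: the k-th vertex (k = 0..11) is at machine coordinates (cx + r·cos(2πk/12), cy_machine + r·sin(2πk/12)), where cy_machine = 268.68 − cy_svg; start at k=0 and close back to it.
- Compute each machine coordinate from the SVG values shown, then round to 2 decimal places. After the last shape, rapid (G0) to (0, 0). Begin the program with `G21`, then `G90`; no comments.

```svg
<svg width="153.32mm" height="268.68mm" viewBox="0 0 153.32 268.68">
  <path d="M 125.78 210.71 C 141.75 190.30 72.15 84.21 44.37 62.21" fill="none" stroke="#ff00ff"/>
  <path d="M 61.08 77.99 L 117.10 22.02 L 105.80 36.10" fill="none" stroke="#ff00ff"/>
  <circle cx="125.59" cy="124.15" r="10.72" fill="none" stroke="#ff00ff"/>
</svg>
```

Since the viewBox matches the mm dimensions, user units are millimetres directly. The only transform is the Y-flip y_m = 268.68 − y_svg.

Shape 1 is a cubic bezier drawn with `<path>`. Its stroke #ff00ff means cut at S731, F786. After flipping Y the toolpath is (125.78,57.97) → (127.22,74.53) → (117.94,100.65) → (101.48,131.62) → (81.37,162.73) → (61.16,189.25) → (44.37,206.47).

Shape 2 is a open polyline drawn with `<path>`. Its stroke #ff00ff means cut at S731, F786. After flipping Y the toolpath is (61.08,190.69) → (117.10,246.66) → (105.80,232.58).

Shape 3 is a circle drawn with `<circle>`. Its stroke #ff00ff means cut at S731, F786. After flipping Y the toolpath is (136.31,144.53) → (134.87,149.89) → (130.95,153.81) → (125.59,155.25) → (120.23,153.81) → (116.31,149.89) → (114.87,144.53) → (116.31,139.17) → (120.23,135.25) → (125.59,133.81) → (130.95,135.25) → (134.87,139.17) → (136.31,144.53), returning to the start.

G21
G90
G0 X125.78 Y57.97
M3 S731
G1 X127.22 Y74.53 F786
G1 X117.94 Y100.65
G1 X101.48 Y131.62
G1 X81.37 Y162.73
G1 X61.16 Y189.25
G1 X44.37 Y206.47
M5
G0 X61.08 Y190.69
M3 S731
G1 X117.10 Y246.66 F786
G1 X105.80 Y232.58
M5
G0 X136.31 Y144.53
M3 S731
G1 X134.87 Y149.89 F786
G1 X130.95 Y153.81
G1 X125.59 Y155.25
G1 X120.23 Y153.81
G1 X116.31 Y149.89
G1 X114.87 Y144.53
G1 X116.31 Y139.17
G1 X120.23 Y135.25
G1 X125.59 Y133.81
G1 X130.95 Y135.25
G1 X134.87 Y139.17
G1 X136.31 Y144.53
M5
G0 X0.00 Y0.00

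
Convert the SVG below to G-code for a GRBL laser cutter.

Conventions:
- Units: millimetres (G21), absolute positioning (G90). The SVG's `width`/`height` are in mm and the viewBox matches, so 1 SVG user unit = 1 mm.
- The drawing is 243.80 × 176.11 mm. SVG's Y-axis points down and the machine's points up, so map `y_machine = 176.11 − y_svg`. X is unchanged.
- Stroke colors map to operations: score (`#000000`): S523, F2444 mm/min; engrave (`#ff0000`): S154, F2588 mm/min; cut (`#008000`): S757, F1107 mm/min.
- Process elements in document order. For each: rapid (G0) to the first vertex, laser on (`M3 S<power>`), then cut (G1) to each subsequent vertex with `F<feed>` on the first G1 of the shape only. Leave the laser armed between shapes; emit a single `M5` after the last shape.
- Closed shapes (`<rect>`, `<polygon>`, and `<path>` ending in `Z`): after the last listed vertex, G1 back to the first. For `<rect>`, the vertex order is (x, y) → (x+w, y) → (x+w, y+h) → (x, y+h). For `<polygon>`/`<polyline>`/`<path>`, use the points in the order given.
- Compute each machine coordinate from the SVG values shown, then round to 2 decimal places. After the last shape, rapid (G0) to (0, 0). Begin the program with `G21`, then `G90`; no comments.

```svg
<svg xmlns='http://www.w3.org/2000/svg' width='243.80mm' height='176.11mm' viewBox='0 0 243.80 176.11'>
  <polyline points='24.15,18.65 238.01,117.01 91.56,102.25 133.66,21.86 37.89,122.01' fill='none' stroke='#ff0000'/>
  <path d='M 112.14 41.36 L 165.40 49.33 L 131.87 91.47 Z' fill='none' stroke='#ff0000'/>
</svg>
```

G21
G90
G0 X24.15 Y157.46
M3 S154
G1 X238.01 Y59.10 F2588
G1 X91.56 Y73.86
G1 X133.66 Y154.25
G1 X37.89 Y54.10
G0 X112.14 Y134.75
M3 S154
G1 X165.40 Y126.78 F2588
G1 X131.87 Y84.64
G1 X112.14 Y134.75
M5
G0 X0.00 Y0.00

viewBox `0 0 243.80 176.11` with mm width/height → 1 unit = 1 mm. Flip: y_m = 176.11 − y_svg.

**Shape 1** — `<polyline>` open polyline, stroke `#ff0000` → engrave (S154, F2588). Machine vertices: (24.15,157.46) → (238.01,59.10) → (91.56,73.86) → (133.66,154.25) → (37.89,54.10). Open path.

**Shape 2** — `<path>` regular polygon, stroke `#ff0000` → engrave (S154, F2588). Machine vertices: (112.14,134.75) → (165.40,126.78) → (131.87,84.64) → (112.14,134.75). Closed: final G1 returns to the first vertex.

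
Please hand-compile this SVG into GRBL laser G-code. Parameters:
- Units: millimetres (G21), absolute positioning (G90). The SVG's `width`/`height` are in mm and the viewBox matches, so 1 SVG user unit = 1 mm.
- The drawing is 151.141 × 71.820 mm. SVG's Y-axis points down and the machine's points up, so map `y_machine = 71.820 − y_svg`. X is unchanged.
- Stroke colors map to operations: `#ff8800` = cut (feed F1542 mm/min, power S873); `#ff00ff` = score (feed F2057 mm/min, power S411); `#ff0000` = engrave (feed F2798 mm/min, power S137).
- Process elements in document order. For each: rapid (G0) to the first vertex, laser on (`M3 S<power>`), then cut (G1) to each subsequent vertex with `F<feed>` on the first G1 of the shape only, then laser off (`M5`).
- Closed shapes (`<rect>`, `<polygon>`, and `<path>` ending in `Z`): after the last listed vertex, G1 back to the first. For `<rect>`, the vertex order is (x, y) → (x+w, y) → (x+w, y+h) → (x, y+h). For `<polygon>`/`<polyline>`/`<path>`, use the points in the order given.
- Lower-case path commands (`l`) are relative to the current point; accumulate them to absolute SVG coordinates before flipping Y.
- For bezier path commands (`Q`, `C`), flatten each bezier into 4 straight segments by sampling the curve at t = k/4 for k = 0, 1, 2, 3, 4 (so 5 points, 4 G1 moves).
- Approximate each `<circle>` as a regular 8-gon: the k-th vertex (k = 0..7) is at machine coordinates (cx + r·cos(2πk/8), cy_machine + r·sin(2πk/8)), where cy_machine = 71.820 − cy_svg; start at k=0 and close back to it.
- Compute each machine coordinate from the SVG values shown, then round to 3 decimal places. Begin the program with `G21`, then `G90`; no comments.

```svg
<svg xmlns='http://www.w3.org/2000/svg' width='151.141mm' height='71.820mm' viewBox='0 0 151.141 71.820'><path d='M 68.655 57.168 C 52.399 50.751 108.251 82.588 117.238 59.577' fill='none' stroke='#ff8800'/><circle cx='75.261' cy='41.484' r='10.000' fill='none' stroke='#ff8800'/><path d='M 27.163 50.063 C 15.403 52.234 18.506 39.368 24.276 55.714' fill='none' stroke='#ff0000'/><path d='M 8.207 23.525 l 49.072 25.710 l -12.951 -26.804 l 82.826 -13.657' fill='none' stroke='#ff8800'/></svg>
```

G21
G90
G0 X68.655 Y14.652
M3 S873
G1 X68.124 Y13.747 F1542
G1 X83.480 Y7.225
G1 X103.570 Y3.814
G1 X117.238 Y12.243
M5
G0 X85.261 Y30.336
M3 S873
G1 X82.332 Y37.407 F1542
G1 X75.261 Y40.336
G1 X68.190 Y37.407
G1 X65.261 Y30.336
G1 X68.190 Y23.265
G1 X75.261 Y20.336
G1 X82.332 Y23.265
G1 X85.261 Y30.336
M5
G0 X27.163 Y21.757
M3 S137
G1 X20.939 Y22.257 F2798
G1 X19.146 Y24.247
G1 X20.639 Y23.580
G1 X24.276 Y16.106
M5
G0 X8.207 Y48.295
M3 S873
G1 X57.279 Y22.585 F1542
G1 X44.328 Y49.389
G1 X127.154 Y63.046
M5

1 u = 1 mm; y_m = 71.820 − y.

[1] `<path>` cubic bezier, #ff8800→cut S873 F1542: (68.655,14.652) → (68.124,13.747) → (83.480,7.225) → (103.570,3.814) → (117.238,12.243)

[2] `<circle>` circle, #ff8800→cut S873 F1542: (85.261,30.336) → (82.332,37.407) → (75.261,40.336) → (68.190,37.407) → (65.261,30.336) → (68.190,23.265) → (75.261,20.336) → (82.332,23.265) → (85.261,30.336) (closed)

[3] `<path>` cubic bezier, #ff0000→engrave S137 F2798: (27.163,21.757) → (20.939,22.257) → (19.146,24.247) → (20.639,23.580) → (24.276,16.106)

[4] `<path>` open polyline, #ff8800→cut S873 F1542: (8.207,48.295) → (57.279,22.585) → (44.328,49.389) → (127.154,63.046)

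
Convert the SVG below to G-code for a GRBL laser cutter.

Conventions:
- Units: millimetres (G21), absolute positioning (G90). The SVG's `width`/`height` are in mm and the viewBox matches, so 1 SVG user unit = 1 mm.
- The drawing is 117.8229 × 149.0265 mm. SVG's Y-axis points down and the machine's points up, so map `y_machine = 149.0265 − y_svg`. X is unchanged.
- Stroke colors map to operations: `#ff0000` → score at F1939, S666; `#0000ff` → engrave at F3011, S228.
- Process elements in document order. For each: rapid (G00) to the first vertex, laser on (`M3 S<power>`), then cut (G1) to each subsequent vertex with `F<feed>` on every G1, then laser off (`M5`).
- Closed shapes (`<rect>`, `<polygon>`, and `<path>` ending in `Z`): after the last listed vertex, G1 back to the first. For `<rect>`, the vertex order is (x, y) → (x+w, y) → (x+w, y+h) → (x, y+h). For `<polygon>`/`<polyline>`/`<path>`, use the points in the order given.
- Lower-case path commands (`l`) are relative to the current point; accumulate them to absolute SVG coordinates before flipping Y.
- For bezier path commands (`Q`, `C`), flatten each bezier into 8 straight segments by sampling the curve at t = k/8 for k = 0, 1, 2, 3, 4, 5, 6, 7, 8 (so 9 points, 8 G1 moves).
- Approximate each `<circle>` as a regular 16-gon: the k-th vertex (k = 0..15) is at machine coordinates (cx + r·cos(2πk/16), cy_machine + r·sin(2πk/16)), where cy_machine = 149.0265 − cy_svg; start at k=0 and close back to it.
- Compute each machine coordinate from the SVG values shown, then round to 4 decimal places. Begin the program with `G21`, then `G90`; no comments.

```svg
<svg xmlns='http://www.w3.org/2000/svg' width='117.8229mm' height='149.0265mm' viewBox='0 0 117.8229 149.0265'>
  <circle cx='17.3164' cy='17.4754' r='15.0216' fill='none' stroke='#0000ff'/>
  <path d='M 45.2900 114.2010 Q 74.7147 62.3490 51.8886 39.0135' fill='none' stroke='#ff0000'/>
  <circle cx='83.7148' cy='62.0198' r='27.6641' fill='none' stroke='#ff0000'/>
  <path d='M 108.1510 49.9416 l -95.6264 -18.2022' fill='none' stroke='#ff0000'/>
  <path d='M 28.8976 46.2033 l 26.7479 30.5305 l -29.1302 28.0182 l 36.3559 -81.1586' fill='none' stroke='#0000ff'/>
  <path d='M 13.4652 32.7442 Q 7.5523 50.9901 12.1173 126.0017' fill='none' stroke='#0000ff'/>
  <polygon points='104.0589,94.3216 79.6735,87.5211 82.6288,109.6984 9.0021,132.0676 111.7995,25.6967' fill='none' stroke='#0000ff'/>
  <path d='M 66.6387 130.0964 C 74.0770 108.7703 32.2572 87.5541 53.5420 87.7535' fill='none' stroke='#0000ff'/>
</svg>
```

G21
G90
G00 X32.3380 Y131.5511
M3 S228
G1 X31.1945 Y137.2996 F3011
G1 X27.9383 Y142.1730 F3011
G1 X23.0649 Y145.4292 F3011
G1 X17.3164 Y146.5727 F3011
G1 X11.5679 Y145.4292 F3011
G1 X6.6945 Y142.1730 F3011
G1 X3.4383 Y137.2996 F3011
G1 X2.2948 Y131.5511 F3011
G1 X3.4383 Y125.8026 F3011
G1 X6.6945 Y120.9292 F3011
G1 X11.5679 Y117.6730 F3011
G1 X17.3164 Y116.5295 F3011
G1 X23.0649 Y117.6730 F3011
G1 X27.9383 Y120.9292 F3011
G1 X31.1945 Y125.8026 F3011
G1 X32.3380 Y131.5511 F3011
M5
G00 X45.2900 Y34.8255
M3 S666
G1 X51.8298 Y47.3429 F1939
G1 X56.7367 Y58.9692 F1939
G1 X60.0108 Y69.7044 F1939
G1 X61.6520 Y79.5484 F1939
G1 X61.6604 Y88.5012 F1939
G1 X60.0360 Y96.5630 F1939
G1 X56.7787 Y103.7336 F1939
G1 X51.8886 Y110.0130 F1939
M5
G00 X111.3789 Y87.0067
M3 S666
G1 X109.2731 Y97.5933 F1939
G1 X103.2763 Y106.5682 F1939
G1 X94.3014 Y112.5650 F1939
G1 X83.7148 Y114.6708 F1939
G1 X73.1282 Y112.5650 F1939
G1 X64.1533 Y106.5682 F1939
G1 X58.1565 Y97.5933 F1939
G1 X56.0507 Y87.0067 F1939
G1 X58.1565 Y76.4201 F1939
G1 X64.1533 Y67.4452 F1939
G1 X73.1282 Y61.4484 F1939
G1 X83.7148 Y59.3426 F1939
G1 X94.3014 Y61.4484 F1939
G1 X103.2763 Y67.4452 F1939
G1 X109.2731 Y76.4201 F1939
G1 X111.3789 Y87.0067 F1939
M5
G00 X108.1510 Y99.0849
M3 S666
G1 X12.5246 Y117.2871 F1939
M5
G00 X28.8976 Y102.8232
M3 S228
G1 X55.6455 Y72.2927 F3011
G1 X26.5153 Y44.2745 F3011
G1 X62.8712 Y125.4331 F3011
M5
G00 X13.4652 Y116.2823
M3 S228
G1 X12.1507 Y110.8339 F3011
G1 X11.1636 Y103.6115 F3011
G1 X10.5040 Y94.6152 F3011
G1 X10.1718 Y83.8450 F3011
G1 X10.1670 Y71.3008 F3011
G1 X10.4897 Y56.9827 F3011
G1 X11.1398 Y40.8907 F3011
G1 X12.1173 Y23.0248 F3011
M5
G00 X104.0589 Y54.7049
M3 S228
G1 X79.6735 Y61.5054 F3011
G1 X82.6288 Y39.3281 F3011
G1 X9.0021 Y16.9589 F3011
G1 X111.7995 Y123.3298 F3011
G1 X104.0589 Y54.7049 F3011
M5
G00 X66.6387 Y18.9301
M3 S228
G1 X67.3385 Y26.8806 F3011
G1 X64.7372 Y34.5712 F3011
G1 X60.1514 Y41.7521 F3011
G1 X54.8979 Y48.1736 F3011
G1 X50.2935 Y53.5862 F3011
G1 X47.6548 Y57.7400 F3011
G1 X48.2988 Y60.3855 F3011
G1 X53.5420 Y61.2730 F3011
M5

Since the viewBox matches the mm dimensions, user units are millimetres directly. The only transform is the Y-flip y_m = 149.0265 − y_svg.

Shape 1 is a circle drawn with `<circle>`. Its stroke #0000ff means engrave at S228, F3011. After flipping Y the toolpath is (32.3380,131.5511) → (31.1945,137.2996) → (27.9383,142.1730) → (23.0649,145.4292) → (17.3164,146.5727) → (11.5679,145.4292) → (6.6945,142.1730) → (3.4383,137.2996) → (2.2948,131.5511) → (3.4383,125.8026) → (6.6945,120.9292) → (11.5679,117.6730) → (17.3164,116.5295) → (23.0649,117.6730) → (27.9383,120.9292) → (31.1945,125.8026) → (32.3380,131.5511), returning to the start.

Shape 2 is a quadratic bezier drawn with `<path>`. Its stroke #ff0000 means score at S666, F1939. After flipping Y the toolpath is (45.2900,34.8255) → (51.8298,47.3429) → (56.7367,58.9692) → (60.0108,69.7044) → (61.6520,79.5484) → (61.6604,88.5012) → (60.0360,96.5630) → (56.7787,103.7336) → (51.8886,110.0130).

Shape 3 is a circle drawn with `<circle>`. Its stroke #ff0000 means score at S666, F1939. After flipping Y the toolpath is (111.3789,87.0067) → (109.2731,97.5933) → (103.2763,106.5682) → (94.3014,112.5650) → (83.7148,114.6708) → (73.1282,112.5650) → (64.1533,106.5682) → (58.1565,97.5933) → (56.0507,87.0067) → (58.1565,76.4201) → (64.1533,67.4452) → (73.1282,61.4484) → (83.7148,59.3426) → (94.3014,61.4484) → (103.2763,67.4452) → (109.2731,76.4201) → (111.3789,87.0067), returning to the start.

Shape 4 is a line segment drawn with `<path>`. Its stroke #ff0000 means score at S666, F1939. After flipping Y the toolpath is (108.1510,99.0849) → (12.5246,117.2871).

Shape 5 is a open polyline drawn with `<path>`. Its stroke #0000ff means engrave at S228, F3011. After flipping Y the toolpath is (28.8976,102.8232) → (55.6455,72.2927) → (26.5153,44.2745) → (62.8712,125.4331).

Shape 6 is a quadratic bezier drawn with `<path>`. Its stroke #0000ff means engrave at S228, F3011. After flipping Y the toolpath is (13.4652,116.2823) → (12.1507,110.8339) → (11.1636,103.6115) → (10.5040,94.6152) → (10.1718,83.8450) → (10.1670,71.3008) → (10.4897,56.9827) → (11.1398,40.8907) → (12.1173,23.0248).

Shape 7 is a closed polygon drawn with `<polygon>`. Its stroke #0000ff means engrave at S228, F3011. After flipping Y the toolpath is (104.0589,54.7049) → (79.6735,61.5054) → (82.6288,39.3281) → (9.0021,16.9589) → (111.7995,123.3298) → (104.0589,54.7049), returning to the start.

Shape 8 is a cubic bezier drawn with `<path>`. Its stroke #0000ff means engrave at S228, F3011. After flipping Y the toolpath is (66.6387,18.9301) → (67.3385,26.8806) → (64.7372,34.5712) → (60.1514,41.7521) → (54.8979,48.1736) → (50.2935,53.5862) → (47.6548,57.7400) → (48.2988,60.3855) → (53.5420,61.2730).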